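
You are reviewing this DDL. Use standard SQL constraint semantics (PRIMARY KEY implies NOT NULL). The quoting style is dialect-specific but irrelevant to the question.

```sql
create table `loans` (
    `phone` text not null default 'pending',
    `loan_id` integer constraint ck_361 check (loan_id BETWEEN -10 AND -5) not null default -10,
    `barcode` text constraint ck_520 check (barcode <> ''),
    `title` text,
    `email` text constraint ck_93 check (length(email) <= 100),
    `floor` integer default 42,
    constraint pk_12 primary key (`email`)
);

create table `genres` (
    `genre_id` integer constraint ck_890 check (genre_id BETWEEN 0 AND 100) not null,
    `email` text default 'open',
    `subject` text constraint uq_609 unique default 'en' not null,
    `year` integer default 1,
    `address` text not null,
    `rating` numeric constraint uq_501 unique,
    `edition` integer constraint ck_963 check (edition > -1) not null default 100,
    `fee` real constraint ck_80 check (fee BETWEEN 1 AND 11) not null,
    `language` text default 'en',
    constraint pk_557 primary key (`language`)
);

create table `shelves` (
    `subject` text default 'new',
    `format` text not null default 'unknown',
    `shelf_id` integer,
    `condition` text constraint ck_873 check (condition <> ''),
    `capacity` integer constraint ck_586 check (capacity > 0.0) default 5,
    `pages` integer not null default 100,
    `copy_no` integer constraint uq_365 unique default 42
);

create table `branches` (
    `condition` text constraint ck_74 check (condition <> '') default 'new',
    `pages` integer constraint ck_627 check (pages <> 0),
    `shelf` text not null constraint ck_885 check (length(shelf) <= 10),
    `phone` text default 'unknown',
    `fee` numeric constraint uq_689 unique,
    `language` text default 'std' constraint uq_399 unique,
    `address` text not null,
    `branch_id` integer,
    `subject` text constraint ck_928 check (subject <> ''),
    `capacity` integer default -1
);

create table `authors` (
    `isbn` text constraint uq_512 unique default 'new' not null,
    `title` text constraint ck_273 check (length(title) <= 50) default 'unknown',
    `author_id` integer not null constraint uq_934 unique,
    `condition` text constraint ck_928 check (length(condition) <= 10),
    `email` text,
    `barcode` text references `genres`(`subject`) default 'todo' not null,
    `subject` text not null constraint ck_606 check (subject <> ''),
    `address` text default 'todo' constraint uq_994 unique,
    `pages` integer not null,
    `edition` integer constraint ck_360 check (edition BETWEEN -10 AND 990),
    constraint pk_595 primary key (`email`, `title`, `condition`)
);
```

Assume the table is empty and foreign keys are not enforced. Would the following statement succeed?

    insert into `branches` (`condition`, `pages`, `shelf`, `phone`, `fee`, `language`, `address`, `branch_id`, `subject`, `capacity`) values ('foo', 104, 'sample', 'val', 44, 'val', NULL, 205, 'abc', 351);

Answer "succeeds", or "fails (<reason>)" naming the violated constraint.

address is explicitly set to NULL, but address is declared NOT NULL.

fails (NOT NULL on address)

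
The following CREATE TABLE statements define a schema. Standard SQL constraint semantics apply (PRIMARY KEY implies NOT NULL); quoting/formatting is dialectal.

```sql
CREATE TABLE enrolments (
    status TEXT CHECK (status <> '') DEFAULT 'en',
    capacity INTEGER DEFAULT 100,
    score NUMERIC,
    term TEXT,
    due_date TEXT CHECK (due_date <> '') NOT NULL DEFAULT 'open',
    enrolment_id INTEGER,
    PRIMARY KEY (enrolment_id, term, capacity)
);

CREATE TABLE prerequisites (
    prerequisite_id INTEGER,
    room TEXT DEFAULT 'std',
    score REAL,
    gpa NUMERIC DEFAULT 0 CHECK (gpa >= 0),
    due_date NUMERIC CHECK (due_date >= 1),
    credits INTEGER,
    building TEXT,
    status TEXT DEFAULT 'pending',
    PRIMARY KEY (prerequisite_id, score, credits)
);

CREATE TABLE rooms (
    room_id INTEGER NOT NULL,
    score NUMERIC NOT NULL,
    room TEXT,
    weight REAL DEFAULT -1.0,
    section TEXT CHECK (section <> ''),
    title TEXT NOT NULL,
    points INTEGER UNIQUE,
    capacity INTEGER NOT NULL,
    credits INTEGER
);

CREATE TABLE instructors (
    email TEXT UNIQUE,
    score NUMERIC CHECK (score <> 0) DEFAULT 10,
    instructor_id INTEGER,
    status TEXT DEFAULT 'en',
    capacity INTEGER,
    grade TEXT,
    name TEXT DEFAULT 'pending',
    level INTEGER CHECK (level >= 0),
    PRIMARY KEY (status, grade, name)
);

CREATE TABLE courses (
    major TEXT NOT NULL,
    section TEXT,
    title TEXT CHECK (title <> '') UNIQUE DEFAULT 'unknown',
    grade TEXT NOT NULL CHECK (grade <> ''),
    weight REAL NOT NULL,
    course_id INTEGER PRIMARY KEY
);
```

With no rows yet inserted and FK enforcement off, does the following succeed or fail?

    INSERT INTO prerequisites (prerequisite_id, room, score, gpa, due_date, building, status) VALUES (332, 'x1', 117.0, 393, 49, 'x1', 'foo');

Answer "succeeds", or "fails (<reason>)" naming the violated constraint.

credits is omitted from the column list and has no DEFAULT, so it would receive NULL.
But credits is part of the PRIMARY KEY (implied NOT NULL).

fails (NOT NULL on credits)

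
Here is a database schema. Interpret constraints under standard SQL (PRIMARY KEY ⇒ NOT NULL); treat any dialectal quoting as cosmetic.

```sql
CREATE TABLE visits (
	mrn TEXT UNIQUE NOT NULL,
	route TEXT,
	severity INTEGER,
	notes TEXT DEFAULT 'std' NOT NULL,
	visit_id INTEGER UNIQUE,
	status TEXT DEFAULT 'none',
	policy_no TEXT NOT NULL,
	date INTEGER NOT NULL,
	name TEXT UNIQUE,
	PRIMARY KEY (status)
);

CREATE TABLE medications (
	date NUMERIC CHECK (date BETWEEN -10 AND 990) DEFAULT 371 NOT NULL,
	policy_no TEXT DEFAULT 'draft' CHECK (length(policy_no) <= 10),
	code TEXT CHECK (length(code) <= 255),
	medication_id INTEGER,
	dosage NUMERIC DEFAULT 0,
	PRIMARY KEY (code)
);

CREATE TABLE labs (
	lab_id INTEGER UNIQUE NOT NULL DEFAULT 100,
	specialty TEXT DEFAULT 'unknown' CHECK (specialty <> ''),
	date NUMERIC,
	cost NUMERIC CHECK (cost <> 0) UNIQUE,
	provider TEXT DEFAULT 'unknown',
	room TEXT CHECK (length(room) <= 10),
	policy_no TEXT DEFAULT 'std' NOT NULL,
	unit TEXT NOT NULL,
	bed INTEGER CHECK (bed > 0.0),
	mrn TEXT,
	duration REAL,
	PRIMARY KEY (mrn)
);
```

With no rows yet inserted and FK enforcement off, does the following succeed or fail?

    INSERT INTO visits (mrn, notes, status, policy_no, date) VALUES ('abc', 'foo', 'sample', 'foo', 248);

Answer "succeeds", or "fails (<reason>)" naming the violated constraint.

succeeds

NOT NULL columns: date is supplied; mrn is supplied; notes is supplied; policy_no is supplied; status is supplied.
No constraint is violated.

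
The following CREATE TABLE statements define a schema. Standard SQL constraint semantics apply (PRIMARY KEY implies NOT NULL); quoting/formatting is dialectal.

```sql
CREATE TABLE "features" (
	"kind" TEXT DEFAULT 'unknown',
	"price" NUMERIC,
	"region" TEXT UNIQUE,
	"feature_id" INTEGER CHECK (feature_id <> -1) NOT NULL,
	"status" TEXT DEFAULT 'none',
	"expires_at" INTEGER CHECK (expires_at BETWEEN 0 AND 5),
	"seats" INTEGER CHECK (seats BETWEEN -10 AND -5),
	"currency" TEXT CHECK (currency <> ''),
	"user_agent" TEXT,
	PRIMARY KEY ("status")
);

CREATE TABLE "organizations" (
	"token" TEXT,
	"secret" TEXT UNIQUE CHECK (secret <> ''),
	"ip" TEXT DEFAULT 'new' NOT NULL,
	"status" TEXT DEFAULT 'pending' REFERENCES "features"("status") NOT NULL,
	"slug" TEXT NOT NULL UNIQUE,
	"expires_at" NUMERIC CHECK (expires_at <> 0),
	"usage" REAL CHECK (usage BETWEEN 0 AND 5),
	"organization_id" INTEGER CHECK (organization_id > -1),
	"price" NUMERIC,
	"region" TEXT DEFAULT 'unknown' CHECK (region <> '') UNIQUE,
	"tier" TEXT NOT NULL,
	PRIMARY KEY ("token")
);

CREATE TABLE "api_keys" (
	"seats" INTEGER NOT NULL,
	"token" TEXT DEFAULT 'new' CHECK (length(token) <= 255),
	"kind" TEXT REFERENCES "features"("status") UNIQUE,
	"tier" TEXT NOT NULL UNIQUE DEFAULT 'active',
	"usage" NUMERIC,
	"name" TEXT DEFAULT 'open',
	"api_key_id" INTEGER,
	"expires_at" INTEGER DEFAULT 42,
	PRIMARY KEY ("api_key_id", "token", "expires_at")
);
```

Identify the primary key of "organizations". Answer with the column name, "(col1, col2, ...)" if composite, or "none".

token

token is declared PRIMARY KEY as a table-level PRIMARY KEY clause.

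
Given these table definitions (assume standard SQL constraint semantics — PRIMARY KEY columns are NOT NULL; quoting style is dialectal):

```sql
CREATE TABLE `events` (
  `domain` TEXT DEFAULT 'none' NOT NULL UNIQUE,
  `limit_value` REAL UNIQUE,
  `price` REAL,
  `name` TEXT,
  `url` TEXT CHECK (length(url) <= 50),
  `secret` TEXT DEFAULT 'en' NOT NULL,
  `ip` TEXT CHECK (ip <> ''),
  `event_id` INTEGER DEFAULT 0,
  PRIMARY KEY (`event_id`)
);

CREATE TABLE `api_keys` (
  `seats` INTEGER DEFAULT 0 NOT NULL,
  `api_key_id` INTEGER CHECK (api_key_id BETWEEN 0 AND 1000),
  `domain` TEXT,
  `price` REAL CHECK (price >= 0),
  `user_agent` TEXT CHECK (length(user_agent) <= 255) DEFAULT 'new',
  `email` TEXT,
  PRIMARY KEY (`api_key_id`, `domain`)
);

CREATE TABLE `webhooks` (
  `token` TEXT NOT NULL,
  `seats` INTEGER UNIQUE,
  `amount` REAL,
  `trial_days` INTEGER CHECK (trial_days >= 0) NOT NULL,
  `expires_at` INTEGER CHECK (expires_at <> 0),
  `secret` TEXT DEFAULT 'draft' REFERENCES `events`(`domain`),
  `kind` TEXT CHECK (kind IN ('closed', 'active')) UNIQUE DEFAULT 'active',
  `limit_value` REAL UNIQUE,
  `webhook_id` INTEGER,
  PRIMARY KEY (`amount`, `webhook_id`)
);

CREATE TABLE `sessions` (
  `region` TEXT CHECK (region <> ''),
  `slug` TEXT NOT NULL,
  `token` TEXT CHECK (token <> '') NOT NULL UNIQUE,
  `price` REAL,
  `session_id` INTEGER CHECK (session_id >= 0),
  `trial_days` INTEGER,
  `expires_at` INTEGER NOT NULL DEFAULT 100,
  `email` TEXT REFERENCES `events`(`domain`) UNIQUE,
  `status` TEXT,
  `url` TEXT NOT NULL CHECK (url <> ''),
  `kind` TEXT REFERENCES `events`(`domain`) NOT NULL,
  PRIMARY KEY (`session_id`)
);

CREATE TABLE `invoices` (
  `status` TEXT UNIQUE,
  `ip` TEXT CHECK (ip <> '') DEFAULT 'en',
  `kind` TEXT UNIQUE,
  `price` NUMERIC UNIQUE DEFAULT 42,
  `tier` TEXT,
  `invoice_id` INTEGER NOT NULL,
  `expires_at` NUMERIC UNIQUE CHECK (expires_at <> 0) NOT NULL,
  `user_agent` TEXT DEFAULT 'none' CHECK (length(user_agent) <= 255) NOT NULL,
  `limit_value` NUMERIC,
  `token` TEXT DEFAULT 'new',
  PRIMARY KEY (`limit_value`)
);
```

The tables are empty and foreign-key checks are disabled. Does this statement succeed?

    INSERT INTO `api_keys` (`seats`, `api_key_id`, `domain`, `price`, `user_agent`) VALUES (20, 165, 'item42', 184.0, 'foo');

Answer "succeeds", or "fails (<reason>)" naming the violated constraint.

succeeds

NOT NULL columns: api_key_id is supplied; domain is supplied; seats is supplied.
CHECK constraints: 165 satisfies (api_key_id BETWEEN 0 AND 1000); 184.0 satisfies (price >= 0); 'foo' satisfies (length(user_agent) <= 255).
No constraint is violated.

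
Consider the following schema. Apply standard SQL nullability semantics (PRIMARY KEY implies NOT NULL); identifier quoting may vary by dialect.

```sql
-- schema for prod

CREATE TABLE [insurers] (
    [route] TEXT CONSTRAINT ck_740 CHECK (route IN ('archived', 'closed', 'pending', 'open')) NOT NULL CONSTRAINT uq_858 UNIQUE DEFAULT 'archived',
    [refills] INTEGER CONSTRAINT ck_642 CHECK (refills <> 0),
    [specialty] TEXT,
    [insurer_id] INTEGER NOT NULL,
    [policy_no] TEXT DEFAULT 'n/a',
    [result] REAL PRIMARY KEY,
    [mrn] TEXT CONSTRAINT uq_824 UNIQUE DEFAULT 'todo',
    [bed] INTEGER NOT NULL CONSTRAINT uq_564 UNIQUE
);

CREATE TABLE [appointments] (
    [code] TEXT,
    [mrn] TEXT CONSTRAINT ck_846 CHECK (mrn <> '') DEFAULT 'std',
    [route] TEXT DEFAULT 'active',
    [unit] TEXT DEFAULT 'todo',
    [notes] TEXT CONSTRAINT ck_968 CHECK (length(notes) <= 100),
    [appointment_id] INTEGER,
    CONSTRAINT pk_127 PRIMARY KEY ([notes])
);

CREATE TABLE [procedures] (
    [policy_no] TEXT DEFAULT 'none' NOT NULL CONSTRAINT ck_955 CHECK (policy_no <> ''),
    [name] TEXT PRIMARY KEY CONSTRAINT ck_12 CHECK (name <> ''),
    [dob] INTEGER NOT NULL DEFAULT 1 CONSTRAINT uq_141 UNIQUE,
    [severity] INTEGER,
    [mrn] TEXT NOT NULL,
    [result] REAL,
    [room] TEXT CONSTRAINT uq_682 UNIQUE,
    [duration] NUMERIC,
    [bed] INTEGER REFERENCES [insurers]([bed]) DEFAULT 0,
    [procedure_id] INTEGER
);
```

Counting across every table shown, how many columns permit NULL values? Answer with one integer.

15

insurers: 4 nullable (refills, specialty, policy_no, mrn — PK (result) and explicit NOT NULL columns excluded).
appointments: 5 nullable (code, mrn, route, unit, appointment_id — PK (notes) and explicit NOT NULL columns excluded).
procedures: 6 nullable (severity, result, room, duration, bed, procedure_id — PK (name) and explicit NOT NULL columns excluded).
Total: 4 + 5 + 6 = 15.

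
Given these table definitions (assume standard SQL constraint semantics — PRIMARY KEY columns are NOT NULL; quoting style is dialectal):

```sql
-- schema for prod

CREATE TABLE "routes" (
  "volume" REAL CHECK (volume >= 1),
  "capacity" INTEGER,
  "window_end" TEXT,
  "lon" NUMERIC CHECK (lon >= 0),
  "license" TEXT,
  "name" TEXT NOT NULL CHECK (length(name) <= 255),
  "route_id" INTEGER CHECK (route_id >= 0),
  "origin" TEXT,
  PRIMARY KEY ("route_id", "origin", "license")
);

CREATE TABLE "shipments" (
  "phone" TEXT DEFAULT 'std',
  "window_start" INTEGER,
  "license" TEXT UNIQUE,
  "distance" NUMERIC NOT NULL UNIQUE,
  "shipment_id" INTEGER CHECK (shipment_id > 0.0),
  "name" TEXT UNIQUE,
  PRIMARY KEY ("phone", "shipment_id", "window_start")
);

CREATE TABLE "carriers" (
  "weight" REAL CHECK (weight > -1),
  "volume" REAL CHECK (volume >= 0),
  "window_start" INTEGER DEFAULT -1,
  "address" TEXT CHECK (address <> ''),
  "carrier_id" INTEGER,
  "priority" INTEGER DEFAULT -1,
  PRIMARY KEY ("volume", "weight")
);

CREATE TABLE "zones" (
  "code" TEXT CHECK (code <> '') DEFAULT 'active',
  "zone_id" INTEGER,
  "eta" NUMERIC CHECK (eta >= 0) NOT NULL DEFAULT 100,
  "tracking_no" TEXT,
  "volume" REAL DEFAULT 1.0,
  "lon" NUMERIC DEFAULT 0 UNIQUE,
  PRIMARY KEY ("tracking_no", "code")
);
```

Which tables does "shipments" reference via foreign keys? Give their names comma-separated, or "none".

No column in shipments has a REFERENCES clause.

none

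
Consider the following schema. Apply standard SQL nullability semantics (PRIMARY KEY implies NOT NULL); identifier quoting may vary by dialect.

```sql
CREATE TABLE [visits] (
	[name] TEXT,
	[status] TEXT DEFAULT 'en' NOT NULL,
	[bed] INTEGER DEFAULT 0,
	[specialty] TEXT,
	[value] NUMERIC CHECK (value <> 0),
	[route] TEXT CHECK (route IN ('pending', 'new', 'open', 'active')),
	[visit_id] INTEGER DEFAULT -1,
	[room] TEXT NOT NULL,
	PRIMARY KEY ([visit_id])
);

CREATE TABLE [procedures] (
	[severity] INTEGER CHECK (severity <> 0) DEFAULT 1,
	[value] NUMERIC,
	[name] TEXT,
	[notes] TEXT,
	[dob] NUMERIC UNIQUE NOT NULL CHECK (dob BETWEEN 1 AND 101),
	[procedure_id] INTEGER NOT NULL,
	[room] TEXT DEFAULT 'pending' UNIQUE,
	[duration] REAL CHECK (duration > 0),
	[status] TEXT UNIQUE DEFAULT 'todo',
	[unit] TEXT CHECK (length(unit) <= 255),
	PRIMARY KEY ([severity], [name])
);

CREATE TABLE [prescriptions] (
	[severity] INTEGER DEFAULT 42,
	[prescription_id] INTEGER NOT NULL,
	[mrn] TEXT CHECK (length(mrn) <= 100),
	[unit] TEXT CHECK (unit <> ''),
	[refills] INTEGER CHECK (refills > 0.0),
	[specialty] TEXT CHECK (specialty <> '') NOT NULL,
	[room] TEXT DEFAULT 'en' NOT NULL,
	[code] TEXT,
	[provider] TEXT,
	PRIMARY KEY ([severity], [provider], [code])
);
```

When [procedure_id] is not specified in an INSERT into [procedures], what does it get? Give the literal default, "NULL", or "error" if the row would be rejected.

procedure_id has no DEFAULT clause.
Omitting it would insert NULL, but it is declared NOT NULL, so the INSERT fails.

error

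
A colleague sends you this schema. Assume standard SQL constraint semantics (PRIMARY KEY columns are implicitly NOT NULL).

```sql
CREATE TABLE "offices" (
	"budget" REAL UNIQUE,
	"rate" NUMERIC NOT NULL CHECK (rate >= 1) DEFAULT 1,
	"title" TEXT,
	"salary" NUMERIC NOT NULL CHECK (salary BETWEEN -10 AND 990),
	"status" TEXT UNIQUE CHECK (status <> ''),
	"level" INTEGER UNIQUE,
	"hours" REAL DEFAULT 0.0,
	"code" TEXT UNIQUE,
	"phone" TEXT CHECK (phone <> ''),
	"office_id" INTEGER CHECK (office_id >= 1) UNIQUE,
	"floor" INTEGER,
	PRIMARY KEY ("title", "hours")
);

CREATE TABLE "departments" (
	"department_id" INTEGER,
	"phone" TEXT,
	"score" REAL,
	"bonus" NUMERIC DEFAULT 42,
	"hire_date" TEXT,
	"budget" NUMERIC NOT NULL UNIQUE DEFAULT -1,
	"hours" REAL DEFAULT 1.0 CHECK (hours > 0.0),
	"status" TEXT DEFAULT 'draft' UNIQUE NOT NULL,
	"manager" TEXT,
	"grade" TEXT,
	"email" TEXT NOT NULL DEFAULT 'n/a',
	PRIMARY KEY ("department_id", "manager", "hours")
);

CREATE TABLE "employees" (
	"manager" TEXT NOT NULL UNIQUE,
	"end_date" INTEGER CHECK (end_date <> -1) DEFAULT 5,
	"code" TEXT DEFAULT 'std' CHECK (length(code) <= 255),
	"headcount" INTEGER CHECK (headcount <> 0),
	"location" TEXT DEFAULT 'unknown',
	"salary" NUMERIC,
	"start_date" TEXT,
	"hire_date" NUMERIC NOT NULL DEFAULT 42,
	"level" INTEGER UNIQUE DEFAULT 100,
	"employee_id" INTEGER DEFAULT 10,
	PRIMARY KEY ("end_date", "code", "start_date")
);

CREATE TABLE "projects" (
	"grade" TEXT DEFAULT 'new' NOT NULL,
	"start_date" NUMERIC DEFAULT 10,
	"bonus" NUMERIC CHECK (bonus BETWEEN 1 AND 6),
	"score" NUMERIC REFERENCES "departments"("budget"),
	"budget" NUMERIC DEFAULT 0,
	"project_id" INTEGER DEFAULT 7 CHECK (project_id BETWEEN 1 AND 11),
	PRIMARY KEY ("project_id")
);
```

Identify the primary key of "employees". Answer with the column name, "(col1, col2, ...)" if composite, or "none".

A table-level PRIMARY KEY clause names 3 columns: end_date, code, start_date.
This is a composite key — the combination is unique, not each column individually.

(end_date, code, start_date)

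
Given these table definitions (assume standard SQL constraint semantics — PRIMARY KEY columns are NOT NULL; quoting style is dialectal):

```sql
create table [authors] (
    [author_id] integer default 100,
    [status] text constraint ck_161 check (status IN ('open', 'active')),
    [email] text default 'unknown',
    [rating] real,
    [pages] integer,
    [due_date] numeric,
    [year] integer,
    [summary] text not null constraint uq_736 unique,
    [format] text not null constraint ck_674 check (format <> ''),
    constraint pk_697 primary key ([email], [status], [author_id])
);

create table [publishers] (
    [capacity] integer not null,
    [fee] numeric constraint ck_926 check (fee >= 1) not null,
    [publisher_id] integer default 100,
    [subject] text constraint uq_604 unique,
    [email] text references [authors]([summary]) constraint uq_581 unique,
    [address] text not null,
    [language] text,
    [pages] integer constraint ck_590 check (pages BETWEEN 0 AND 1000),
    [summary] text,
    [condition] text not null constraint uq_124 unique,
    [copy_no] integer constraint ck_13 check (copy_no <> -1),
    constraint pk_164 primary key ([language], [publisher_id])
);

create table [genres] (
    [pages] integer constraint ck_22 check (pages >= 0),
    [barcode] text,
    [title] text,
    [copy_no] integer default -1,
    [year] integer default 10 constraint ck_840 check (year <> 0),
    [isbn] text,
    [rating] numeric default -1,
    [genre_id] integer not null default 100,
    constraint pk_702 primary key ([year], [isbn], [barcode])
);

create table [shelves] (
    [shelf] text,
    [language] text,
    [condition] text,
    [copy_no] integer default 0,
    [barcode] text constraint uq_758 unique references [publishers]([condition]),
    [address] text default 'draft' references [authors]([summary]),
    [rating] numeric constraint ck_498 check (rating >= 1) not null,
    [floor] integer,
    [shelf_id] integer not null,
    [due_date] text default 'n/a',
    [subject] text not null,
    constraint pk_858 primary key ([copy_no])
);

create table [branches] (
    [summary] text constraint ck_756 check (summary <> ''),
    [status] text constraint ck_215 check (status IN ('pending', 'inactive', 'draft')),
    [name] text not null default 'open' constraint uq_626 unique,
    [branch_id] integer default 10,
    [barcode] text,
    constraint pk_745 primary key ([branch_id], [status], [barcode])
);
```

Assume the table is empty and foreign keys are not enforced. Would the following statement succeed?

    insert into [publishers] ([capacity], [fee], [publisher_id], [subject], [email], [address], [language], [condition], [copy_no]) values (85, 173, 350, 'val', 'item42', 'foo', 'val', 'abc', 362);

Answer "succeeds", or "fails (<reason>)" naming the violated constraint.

NOT NULL columns: address is supplied; capacity is supplied; condition is supplied; fee is supplied; language is supplied; publisher_id is supplied.
CHECK constraints: 173 satisfies (fee >= 1); 362 satisfies (copy_no <> -1).
No constraint is violated.

succeeds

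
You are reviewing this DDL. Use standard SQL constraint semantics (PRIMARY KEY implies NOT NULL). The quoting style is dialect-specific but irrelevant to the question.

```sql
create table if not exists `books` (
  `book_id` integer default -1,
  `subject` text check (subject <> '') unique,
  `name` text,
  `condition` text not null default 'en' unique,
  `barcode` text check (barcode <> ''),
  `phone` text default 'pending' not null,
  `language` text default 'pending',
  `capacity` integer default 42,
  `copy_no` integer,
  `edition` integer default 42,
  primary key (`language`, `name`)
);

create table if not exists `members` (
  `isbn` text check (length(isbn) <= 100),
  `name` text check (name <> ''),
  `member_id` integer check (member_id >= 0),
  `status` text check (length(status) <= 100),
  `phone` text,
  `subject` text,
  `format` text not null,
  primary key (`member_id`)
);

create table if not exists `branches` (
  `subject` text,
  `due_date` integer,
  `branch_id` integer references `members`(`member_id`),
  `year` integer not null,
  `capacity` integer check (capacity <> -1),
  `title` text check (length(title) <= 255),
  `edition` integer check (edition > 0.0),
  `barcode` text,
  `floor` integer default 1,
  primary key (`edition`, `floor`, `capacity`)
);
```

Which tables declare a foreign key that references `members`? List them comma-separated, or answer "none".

branches

- branches.branch_id references members(member_id).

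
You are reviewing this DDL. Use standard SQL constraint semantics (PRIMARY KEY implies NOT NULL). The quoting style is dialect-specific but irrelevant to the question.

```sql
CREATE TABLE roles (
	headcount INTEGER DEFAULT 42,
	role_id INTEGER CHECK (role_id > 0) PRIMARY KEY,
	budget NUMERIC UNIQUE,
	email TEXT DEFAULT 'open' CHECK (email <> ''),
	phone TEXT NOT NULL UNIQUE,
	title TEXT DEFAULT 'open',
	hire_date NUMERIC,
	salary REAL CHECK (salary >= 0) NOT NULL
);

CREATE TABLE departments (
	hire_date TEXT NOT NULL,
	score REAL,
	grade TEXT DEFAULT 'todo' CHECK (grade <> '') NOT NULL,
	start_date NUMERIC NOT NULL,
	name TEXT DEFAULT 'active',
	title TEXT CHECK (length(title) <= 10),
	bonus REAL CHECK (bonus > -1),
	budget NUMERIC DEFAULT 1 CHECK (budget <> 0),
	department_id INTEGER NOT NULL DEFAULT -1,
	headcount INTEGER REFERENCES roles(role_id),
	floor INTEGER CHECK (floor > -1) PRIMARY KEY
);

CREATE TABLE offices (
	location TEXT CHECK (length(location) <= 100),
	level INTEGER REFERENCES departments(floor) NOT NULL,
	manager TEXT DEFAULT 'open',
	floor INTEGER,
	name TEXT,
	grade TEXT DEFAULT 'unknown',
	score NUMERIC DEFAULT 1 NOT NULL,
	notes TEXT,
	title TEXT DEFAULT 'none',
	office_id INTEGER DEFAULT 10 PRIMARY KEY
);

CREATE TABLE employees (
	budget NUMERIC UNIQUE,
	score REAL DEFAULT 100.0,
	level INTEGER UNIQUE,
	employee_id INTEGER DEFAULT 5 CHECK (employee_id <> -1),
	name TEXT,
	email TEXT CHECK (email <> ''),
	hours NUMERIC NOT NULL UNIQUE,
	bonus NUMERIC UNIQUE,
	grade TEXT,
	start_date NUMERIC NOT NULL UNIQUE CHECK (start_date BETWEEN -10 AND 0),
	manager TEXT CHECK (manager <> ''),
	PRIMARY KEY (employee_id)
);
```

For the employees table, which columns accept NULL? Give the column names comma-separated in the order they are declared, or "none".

budget, score, level, name, email, bonus, grade, manager

- budget: UNIQUE does not imply NOT NULL → nullable.
- score: DEFAULT only fills an omitted column; an explicit NULL is still allowed → nullable.
- level: UNIQUE does not imply NOT NULL → nullable.
- employee_id: part of the PRIMARY KEY, which implies NOT NULL → not nullable.
- name: no NOT NULL constraint applies → nullable.
- email: CHECK does not forbid NULL (a CHECK constraint passes when its expression is NULL) → nullable.
- hours: declared NOT NULL → not nullable.
- bonus: UNIQUE does not imply NOT NULL → nullable.
- grade: no NOT NULL constraint applies → nullable.
- start_date: declared NOT NULL → not nullable.
- manager: CHECK does not forbid NULL (a CHECK constraint passes when its expression is NULL) → nullable.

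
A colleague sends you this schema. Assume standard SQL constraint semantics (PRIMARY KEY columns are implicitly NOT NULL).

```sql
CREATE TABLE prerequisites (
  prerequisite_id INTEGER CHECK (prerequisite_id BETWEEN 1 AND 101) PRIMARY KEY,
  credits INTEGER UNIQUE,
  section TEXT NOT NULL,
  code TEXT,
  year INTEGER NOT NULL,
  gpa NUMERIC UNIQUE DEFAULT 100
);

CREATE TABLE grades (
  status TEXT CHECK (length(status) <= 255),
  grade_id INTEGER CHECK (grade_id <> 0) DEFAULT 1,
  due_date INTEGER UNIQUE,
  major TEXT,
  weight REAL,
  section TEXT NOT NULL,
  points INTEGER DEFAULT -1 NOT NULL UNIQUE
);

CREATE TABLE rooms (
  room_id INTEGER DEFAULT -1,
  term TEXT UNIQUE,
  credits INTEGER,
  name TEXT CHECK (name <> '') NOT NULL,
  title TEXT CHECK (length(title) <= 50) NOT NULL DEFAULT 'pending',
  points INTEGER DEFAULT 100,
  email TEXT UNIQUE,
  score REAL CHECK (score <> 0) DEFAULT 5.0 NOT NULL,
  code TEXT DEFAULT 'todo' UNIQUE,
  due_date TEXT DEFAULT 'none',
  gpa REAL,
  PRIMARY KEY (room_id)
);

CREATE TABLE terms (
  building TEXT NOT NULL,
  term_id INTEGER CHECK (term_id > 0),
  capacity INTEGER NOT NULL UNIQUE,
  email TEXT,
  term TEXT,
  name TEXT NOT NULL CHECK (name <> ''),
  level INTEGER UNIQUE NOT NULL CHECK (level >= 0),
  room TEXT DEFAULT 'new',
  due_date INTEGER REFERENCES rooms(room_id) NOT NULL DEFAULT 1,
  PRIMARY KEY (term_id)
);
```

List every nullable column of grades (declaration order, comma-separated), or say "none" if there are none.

status, grade_id, due_date, major, weight

- status: CHECK does not forbid NULL (a CHECK constraint passes when its expression is NULL) → nullable.
- grade_id: CHECK does not forbid NULL (a CHECK constraint passes when its expression is NULL) → nullable.
- due_date: UNIQUE does not imply NOT NULL → nullable.
- major: no NOT NULL constraint applies → nullable.
- weight: no NOT NULL constraint applies → nullable.
- section: declared NOT NULL → not nullable.
- points: declared NOT NULL → not nullable.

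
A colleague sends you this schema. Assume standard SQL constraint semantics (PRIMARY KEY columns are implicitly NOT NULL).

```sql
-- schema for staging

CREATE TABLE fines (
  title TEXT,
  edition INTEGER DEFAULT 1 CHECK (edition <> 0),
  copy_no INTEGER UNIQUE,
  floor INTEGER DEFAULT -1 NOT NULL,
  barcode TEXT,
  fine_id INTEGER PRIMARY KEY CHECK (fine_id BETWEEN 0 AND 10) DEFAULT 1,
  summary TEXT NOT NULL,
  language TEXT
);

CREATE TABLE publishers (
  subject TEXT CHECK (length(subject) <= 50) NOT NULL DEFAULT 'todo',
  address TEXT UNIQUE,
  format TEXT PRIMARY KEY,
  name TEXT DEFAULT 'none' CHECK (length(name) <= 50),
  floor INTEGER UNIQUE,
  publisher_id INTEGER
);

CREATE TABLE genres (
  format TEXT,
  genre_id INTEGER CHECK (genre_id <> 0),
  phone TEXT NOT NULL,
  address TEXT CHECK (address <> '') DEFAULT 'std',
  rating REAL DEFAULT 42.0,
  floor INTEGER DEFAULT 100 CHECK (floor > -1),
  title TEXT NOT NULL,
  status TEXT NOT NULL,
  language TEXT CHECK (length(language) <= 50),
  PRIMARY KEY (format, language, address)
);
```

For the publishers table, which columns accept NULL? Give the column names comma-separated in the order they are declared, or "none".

address, name, floor, publisher_id

- subject: declared NOT NULL → not nullable.
- address: UNIQUE does not imply NOT NULL → nullable.
- format: part of the PRIMARY KEY, which implies NOT NULL → not nullable.
- name: CHECK does not forbid NULL (a CHECK constraint passes when its expression is NULL) → nullable.
- floor: UNIQUE does not imply NOT NULL → nullable.
- publisher_id: no NOT NULL constraint applies → nullable.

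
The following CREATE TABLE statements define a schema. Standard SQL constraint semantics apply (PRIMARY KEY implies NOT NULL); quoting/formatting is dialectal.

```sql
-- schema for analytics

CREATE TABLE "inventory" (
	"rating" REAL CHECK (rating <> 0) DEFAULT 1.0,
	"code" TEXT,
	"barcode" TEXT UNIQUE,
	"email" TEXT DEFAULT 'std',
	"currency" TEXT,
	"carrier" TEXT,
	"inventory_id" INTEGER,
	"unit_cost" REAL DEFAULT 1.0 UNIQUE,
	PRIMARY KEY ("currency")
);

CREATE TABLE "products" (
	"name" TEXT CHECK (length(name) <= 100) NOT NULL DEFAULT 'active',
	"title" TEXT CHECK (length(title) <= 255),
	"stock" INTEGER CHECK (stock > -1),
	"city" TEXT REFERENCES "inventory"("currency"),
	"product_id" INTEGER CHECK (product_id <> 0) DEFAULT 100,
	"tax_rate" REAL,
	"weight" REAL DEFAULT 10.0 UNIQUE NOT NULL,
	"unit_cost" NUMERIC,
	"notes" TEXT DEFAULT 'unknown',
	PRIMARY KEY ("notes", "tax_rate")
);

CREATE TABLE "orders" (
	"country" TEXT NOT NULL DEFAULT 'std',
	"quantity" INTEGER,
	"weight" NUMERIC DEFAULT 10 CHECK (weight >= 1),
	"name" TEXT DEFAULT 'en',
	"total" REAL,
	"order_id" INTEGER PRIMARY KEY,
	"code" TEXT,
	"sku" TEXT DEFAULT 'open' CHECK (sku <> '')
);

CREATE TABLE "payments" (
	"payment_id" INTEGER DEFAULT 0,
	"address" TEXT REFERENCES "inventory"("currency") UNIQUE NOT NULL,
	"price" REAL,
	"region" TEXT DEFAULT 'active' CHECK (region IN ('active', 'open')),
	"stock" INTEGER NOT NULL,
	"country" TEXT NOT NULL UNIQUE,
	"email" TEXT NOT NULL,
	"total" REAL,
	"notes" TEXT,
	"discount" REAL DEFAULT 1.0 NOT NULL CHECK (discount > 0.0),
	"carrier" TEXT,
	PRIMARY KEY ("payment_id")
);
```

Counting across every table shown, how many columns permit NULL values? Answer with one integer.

inventory: 7 nullable (rating, code, barcode, email, carrier, inventory_id, unit_cost — PK (currency) and explicit NOT NULL columns excluded).
products: 5 nullable (title, stock, city, product_id, unit_cost — PK (notes, tax_rate) and explicit NOT NULL columns excluded).
orders: 6 nullable (quantity, weight, name, total, code, sku — PK (order_id) and explicit NOT NULL columns excluded).
payments: 5 nullable (price, region, total, notes, carrier — PK (payment_id) and explicit NOT NULL columns excluded).
Total: 7 + 5 + 6 + 5 = 23.

23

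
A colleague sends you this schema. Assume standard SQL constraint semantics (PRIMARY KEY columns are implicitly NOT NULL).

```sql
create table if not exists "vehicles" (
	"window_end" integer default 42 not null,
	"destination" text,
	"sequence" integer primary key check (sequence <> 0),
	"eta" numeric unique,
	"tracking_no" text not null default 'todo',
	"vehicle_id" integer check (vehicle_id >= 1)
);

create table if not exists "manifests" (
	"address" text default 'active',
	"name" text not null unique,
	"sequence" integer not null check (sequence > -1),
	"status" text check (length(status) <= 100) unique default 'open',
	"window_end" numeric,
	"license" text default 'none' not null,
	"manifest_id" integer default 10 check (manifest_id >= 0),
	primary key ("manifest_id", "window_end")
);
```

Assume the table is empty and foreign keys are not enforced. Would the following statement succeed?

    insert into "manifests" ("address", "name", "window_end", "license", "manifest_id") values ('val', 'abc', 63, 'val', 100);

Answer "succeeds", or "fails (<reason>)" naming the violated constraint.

fails (NOT NULL on sequence)

sequence is omitted from the column list and has no DEFAULT, so it would receive NULL.
But sequence is declared NOT NULL.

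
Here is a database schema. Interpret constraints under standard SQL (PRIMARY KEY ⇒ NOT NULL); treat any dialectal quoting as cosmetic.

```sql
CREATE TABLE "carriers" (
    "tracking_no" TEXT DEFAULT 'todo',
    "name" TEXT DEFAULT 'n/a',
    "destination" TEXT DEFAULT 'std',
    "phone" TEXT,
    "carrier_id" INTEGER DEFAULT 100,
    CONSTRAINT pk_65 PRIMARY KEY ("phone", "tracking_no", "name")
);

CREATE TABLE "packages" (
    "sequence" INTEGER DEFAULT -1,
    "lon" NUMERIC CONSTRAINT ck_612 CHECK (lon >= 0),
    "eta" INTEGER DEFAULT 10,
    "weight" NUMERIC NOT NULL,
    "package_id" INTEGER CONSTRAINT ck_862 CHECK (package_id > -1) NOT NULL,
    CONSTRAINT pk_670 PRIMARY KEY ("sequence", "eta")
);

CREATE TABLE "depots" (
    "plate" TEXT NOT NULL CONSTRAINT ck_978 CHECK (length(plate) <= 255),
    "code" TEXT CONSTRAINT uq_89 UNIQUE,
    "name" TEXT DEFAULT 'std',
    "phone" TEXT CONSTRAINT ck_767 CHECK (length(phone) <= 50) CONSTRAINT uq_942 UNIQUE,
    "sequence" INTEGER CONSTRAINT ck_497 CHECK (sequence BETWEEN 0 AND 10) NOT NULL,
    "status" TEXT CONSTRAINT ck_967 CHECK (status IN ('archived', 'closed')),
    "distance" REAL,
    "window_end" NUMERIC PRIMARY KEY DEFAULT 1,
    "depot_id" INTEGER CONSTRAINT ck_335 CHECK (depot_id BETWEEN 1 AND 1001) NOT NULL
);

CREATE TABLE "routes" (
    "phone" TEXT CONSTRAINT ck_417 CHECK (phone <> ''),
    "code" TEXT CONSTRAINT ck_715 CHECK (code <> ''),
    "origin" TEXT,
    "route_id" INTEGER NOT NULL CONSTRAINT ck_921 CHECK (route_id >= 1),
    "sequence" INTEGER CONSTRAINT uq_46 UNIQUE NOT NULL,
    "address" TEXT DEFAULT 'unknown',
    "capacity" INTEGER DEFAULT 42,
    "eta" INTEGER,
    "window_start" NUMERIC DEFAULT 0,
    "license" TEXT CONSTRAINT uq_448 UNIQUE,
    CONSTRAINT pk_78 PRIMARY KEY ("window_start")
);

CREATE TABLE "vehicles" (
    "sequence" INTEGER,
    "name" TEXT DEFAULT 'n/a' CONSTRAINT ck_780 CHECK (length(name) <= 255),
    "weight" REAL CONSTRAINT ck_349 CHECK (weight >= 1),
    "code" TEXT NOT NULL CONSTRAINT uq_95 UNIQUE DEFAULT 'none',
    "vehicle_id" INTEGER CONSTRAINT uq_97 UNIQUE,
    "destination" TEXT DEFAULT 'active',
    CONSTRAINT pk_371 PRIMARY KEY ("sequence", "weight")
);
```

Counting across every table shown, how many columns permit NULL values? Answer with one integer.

carriers: 2 nullable (destination, carrier_id — PK (phone, tracking_no, name) and explicit NOT NULL columns excluded).
packages: 1 nullable (lon — PK (sequence, eta) and explicit NOT NULL columns excluded).
depots: 5 nullable (code, name, phone, status, distance — PK (window_end) and explicit NOT NULL columns excluded).
routes: 7 nullable (phone, code, origin, address, capacity, eta, license — PK (window_start) and explicit NOT NULL columns excluded).
vehicles: 3 nullable (name, vehicle_id, destination — PK (sequence, weight) and explicit NOT NULL columns excluded).
Total: 2 + 1 + 5 + 7 + 3 = 18.

18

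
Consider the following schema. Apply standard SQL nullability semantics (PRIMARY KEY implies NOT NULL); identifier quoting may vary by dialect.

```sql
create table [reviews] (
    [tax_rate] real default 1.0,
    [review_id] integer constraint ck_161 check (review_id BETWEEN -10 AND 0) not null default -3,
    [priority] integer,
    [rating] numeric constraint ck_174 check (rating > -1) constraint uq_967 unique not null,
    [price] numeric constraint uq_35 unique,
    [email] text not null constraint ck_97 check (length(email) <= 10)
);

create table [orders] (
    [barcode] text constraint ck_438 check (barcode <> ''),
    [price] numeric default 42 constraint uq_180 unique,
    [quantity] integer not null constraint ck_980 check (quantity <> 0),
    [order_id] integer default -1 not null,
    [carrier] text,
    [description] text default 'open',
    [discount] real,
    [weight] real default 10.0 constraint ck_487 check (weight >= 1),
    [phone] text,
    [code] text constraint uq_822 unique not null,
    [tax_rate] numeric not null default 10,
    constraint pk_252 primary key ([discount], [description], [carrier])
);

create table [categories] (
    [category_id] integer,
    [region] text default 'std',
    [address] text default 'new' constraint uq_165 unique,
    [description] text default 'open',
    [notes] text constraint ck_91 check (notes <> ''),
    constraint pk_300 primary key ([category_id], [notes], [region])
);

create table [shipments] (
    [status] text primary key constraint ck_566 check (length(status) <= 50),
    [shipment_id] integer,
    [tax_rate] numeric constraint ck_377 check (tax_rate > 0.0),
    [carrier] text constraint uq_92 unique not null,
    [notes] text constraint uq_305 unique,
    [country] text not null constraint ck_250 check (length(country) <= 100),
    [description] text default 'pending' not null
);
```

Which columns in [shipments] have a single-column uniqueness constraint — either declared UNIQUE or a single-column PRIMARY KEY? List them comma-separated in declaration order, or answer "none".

status, carrier, notes

- status: single-column PRIMARY KEY → unique.
- shipment_id: no UNIQUE or single-column PK constraint.
- tax_rate: no UNIQUE or single-column PK constraint.
- carrier: declared UNIQUE → unique.
- notes: declared UNIQUE → unique.
- country: no UNIQUE or single-column PK constraint.
- description: no UNIQUE or single-column PK constraint.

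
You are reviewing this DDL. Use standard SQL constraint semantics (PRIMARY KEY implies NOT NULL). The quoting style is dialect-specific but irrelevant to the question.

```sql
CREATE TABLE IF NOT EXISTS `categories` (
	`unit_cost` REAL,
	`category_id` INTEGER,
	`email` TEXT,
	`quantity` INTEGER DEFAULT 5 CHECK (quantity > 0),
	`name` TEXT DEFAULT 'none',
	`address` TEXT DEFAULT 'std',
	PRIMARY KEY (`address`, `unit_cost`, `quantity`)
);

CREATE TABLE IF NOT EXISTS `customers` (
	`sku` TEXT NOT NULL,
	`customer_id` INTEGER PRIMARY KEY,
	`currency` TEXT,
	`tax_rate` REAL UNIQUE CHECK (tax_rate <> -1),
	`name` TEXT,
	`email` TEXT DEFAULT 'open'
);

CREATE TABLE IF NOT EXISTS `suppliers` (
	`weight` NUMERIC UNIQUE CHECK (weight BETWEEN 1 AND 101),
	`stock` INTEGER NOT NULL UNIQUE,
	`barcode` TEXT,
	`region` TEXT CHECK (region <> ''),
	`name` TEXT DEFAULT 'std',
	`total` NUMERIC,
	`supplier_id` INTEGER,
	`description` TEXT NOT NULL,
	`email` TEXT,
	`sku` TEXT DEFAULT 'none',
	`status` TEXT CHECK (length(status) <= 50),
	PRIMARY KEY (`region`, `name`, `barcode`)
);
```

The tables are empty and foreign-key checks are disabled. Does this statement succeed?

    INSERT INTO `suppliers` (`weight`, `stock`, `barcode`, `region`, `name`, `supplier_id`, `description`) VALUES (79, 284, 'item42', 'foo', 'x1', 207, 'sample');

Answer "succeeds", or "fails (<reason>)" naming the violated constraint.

NOT NULL columns: barcode is supplied; description is supplied; name is supplied; region is supplied; stock is supplied.
CHECK constraints: 79 satisfies (weight BETWEEN 1 AND 101); 'foo' satisfies (region <> '').
No constraint is violated.

succeeds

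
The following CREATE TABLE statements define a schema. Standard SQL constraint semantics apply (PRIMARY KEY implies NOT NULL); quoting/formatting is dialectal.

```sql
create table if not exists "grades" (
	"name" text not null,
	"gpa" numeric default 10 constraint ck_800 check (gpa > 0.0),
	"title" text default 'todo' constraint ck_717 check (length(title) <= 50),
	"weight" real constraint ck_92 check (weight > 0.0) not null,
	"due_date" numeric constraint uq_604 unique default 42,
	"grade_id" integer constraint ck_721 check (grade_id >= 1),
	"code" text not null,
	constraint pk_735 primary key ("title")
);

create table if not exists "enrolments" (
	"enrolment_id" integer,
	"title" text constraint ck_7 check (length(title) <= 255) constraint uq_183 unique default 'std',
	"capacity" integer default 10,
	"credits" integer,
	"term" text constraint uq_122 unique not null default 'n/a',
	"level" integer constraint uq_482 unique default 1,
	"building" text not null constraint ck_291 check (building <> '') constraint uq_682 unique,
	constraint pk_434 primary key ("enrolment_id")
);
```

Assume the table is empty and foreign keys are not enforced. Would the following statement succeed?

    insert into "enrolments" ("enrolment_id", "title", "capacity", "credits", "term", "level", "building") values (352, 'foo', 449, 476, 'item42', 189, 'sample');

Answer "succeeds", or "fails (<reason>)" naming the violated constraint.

succeeds

NOT NULL columns: building is supplied; enrolment_id is supplied; term is supplied.
CHECK constraints: 'foo' satisfies (length(title) <= 255); 'sample' satisfies (building <> '').
No constraint is violated.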